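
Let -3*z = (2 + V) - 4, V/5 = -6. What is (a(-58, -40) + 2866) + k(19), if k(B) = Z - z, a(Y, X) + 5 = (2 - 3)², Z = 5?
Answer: 8569/3 ≈ 2856.3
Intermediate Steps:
V = -30 (V = 5*(-6) = -30)
z = 32/3 (z = -((2 - 30) - 4)/3 = -(-28 - 4)/3 = -⅓*(-32) = 32/3 ≈ 10.667)
a(Y, X) = -4 (a(Y, X) = -5 + (2 - 3)² = -5 + (-1)² = -5 + 1 = -4)
k(B) = -17/3 (k(B) = 5 - 1*32/3 = 5 - 32/3 = -17/3)
(a(-58, -40) + 2866) + k(19) = (-4 + 2866) - 17/3 = 2862 - 17/3 = 8569/3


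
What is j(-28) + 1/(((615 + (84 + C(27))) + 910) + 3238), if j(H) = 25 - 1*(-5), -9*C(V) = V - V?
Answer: 145411/4847 ≈ 30.000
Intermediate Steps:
C(V) = 0 (C(V) = -(V - V)/9 = -1/9*0 = 0)
j(H) = 30 (j(H) = 25 + 5 = 30)
j(-28) + 1/(((615 + (84 + C(27))) + 910) + 3238) = 30 + 1/(((615 + (84 + 0)) + 910) + 3238) = 30 + 1/(((615 + 84) + 910) + 3238) = 30 + 1/((699 + 910) + 3238) = 30 + 1/(1609 + 3238) = 30 + 1/4847 = 145411/4847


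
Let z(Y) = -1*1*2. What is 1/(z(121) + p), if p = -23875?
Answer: -1/23877 ≈ -4.1881e-5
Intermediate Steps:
z(Y) = -2 (z(Y) = -1*2 = -2)
1/(z(121) + p) = 1/(-2 - 23875) = 1/(-23877) = -1/23877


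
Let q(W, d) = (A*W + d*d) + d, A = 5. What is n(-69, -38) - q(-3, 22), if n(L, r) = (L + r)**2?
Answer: 10958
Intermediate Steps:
q(W, d) = d + d**2 + 5*W (q(W, d) = (5*W + d*d) + d = (5*W + d**2) + d = (d**2 + 5*W) + d = d + d**2 + 5*W)
n(-69, -38) - q(-3, 22) = (-69 - 38)**2 - (22 + 22**2 + 5*(-3)) = (-107)**2 - (22 + 484 - 15) = 11449 - 1*491 = 11449 - 491 = 10958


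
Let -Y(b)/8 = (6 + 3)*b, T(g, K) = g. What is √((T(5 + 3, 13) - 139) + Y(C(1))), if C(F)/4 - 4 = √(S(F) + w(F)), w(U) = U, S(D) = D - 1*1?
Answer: I*√1571 ≈ 39.636*I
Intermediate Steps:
S(D) = -1 + D (S(D) = D - 1 = -1 + D)
C(F) = 16 + 4*√(-1 + 2*F) (C(F) = 16 + 4*√((-1 + F) + F) = 16 + 4*√(-1 + 2*F))
Y(b) = -72*b (Y(b) = -8*(6 + 3)*b = -72*b)
√((T(5 + 3, 13) - 139) + Y(C(1))) = √(((5 + 3) - 139) - 72*(16 + 4*√(-1 + 2*1))) = √((8 - 139) - 72*(16 + 4*√(-1 + 2))) = √(-131 - 72*(16 + 4*√1)) = √(-131 - 72*(16 + 4*1)) = √(-131 - 72*(16 + 4)) = √(-131 - 72*20) = √(-131 - 1440) = √(-1571) = I*√1571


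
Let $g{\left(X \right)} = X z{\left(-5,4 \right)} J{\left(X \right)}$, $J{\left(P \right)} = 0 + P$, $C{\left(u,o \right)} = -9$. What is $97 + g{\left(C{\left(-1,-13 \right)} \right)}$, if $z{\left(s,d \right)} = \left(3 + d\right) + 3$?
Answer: $907$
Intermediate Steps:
$J{\left(P \right)} = P$
$z{\left(s,d \right)} = 6 + d$
$g{\left(X \right)} = 10 X^{2}$ ($g{\left(X \right)} = X \left(6 + 4\right) X = X 10 X = 10 X X = 10 X^{2}$)
$97 + g{\left(C{\left(-1,-13 \right)} \right)} = 97 + 10 \left(-9\right)^{2} = 97 + 10 \cdot 81 = 97 + 810 = 907$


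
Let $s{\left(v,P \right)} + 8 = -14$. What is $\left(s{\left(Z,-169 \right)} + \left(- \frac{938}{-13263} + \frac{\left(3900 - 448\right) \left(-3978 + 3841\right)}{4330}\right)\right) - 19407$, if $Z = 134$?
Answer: $- \frac{561026145191}{28714395} \approx -19538.0$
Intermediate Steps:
$s{\left(v,P \right)} = -22$ ($s{\left(v,P \right)} = -8 - 14 = -22$)
$\left(s{\left(Z,-169 \right)} + \left(- \frac{938}{-13263} + \frac{\left(3900 - 448\right) \left(-3978 + 3841\right)}{4330}\right)\right) - 19407 = \left(-22 + \left(- \frac{938}{-13263} + \frac{\left(3900 - 448\right) \left(-3978 + 3841\right)}{4330}\right)\right) - 19407 = \left(-22 + \left(\left(-938\right) \left(- \frac{1}{13263}\right) + 3452 \left(-137\right) \frac{1}{4330}\right)\right) - 19407 = \left(-22 + \left(\frac{938}{13263} - \frac{236462}{2165}\right)\right) - 19407 = \left(-22 - \frac{3134164736}{28714395}\right) - 19407 = - \frac{3765881426}{28714395} - 19407 = - \frac{561026145191}{28714395}$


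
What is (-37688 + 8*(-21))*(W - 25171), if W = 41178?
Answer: -605960992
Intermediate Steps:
(-37688 + 8*(-21))*(W - 25171) = (-37688 + 8*(-21))*(41178 - 25171) = (-37688 - 168)*16007 = -37856*16007 = -605960992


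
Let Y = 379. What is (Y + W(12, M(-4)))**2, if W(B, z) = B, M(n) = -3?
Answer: 152881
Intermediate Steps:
(Y + W(12, M(-4)))**2 = (379 + 12)**2 = 391**2 = 152881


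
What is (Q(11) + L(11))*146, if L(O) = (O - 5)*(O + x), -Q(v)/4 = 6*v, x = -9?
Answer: -36792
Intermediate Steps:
Q(v) = -24*v
L(O) = (-9 + O)*(-5 + O) (L(O) = (O - 5)*(O - 9) = (-5 + O)*(-9 + O) = (-9 + O)*(-5 + O))
(Q(11) + L(11))*146 = (-24*11 + (45 + 11**2 - 14*11))*146 = (-264 + (45 + 121 - 154))*146 = (-264 + 12)*146 = -252*146 = -36792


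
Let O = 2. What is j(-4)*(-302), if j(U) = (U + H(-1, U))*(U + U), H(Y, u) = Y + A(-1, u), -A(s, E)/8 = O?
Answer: -50736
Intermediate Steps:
A(s, E) = -16 (A(s, E) = -8*2 = -16)
H(Y, u) = -16 + Y (H(Y, u) = Y - 16 = -16 + Y)
j(U) = 2*U*(-17 + U) (j(U) = (U + (-16 - 1))*(U + U) = (U - 17)*(2*U) = (-17 + U)*(2*U) = 2*U*(-17 + U))
j(-4)*(-302) = (2*(-4)*(-17 - 4))*(-302) = (2*(-4)*(-21))*(-302) = 168*(-302) = -50736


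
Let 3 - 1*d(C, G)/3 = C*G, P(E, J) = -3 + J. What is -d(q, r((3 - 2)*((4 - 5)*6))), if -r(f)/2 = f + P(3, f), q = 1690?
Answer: 152091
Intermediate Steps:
r(f) = 6 - 4*f (r(f) = -2*(f + (-3 + f)) = -2*(-3 + 2*f) = 6 - 4*f)
d(C, G) = 9 - 3*C*G
-d(q, r((3 - 2)*((4 - 5)*6))) = -(9 - 3*1690*(6 - 4*(3 - 2)*(4 - 5)*6)) = -(9 - 3*1690*(6 - 4*(-1*6))) = -(9 - 3*1690*(6 - 4*(-6))) = -(9 - 3*1690*(6 + 24)) = -(9 - 3*1690*30) = -(9 - 152100) = -1*(-152091) = 152091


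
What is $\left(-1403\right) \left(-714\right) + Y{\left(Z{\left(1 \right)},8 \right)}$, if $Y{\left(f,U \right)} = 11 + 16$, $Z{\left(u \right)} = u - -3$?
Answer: $1001769$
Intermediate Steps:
$Z{\left(u \right)} = 3 + u$ ($Z{\left(u \right)} = u + 3 = 3 + u$)
$Y{\left(f,U \right)} = 27$
$\left(-1403\right) \left(-714\right) + Y{\left(Z{\left(1 \right)},8 \right)} = \left(-1403\right) \left(-714\right) + 27 = 1001742 + 27 = 1001769$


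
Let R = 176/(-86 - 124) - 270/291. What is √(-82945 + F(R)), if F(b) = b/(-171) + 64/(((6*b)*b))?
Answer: I*√2260753504342287959688915/5220841185 ≈ 288.0*I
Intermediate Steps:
R = -17986/10185 (R = 176/(-210) - 270*1/291 = 176*(-1/210) - 90/97 = -88/105 - 90/97 = -17986/10185 ≈ -1.7659)
F(b) = -b/171 + 32/(3*b²) (F(b) = b*(-1/171) + 64/((6*b²)) = -b/171 + 64*(1/(6*b²)) = -b/171 + 32/(3*b²))
√(-82945 + F(R)) = √(-82945 + (1824 - (-17986/10185)³)/(171*(-17986/10185)²)) = √(-82945 + (1/171)*(103734225/323496196)*(1824 - 1*(-5818402581256/1056533081625))) = √(-82945 + (1/171)*(103734225/323496196)*(1824 + 5818402581256/1056533081625)) = √(-82945 + (1/171)*(103734225/323496196)*(1932934743465256/1056533081625)) = √(-82945 + 483233685866314/140853074330115) = √(-11682575016625522361/140853074330115) = I*√2260753504342287959688915/5220841185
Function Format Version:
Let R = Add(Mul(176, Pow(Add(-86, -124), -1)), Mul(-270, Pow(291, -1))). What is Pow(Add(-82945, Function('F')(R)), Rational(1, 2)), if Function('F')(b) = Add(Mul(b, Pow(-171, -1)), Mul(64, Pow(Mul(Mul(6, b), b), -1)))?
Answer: Mul(Rational(1, 5220841185), I, Pow(2260753504342287959688915, Rational(1, 2))) ≈ Mul(288.00, I)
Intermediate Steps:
R = Rational(-17986, 10185) (R = Add(Mul(176, Pow(-210, -1)), Mul(-270, Rational(1, 291))) = Add(Mul(176, Rational(-1, 210)), Rational(-90, 97)) = Add(Rational(-88, 105), Rational(-90, 97)) = Rational(-17986, 10185) ≈ -1.7659)
Function('F')(b) = Add(Mul(Rational(-1, 171), b), Mul(Rational(32, 3), Pow(b, -2))) (Function('F')(b) = Add(Mul(b, Rational(-1, 171)), Mul(64, Pow(Mul(6, Pow(b, 2)), -1))) = Add(Mul(Rational(-1, 171), b), Mul(64, Mul(Rational(1, 6), Pow(b, -2)))) = Add(Mul(Rational(-1, 171), b), Mul(Rational(32, 3), Pow(b, -2))))
Pow(Add(-82945, Function('F')(R)), Rational(1, 2)) = Pow(Add(-82945, Mul(Rational(1, 171), Pow(Rational(-17986, 10185), -2), Add(1824, Mul(-1, Pow(Rational(-17986, 10185), 3))))), Rational(1, 2)) = Pow(Add(-82945, Mul(Rational(1, 171), Rational(103734225, 323496196), Add(1824, Mul(-1, Rational(-5818402581256, 1056533081625))))), Rational(1, 2)) = Pow(Add(-82945, Mul(Rational(1, 171), Rational(103734225, 323496196), Add(1824, Rational(5818402581256, 1056533081625)))), Rational(1, 2)) = Pow(Add(-82945, Mul(Rational(1, 171), Rational(103734225, 323496196), Rational(1932934743465256, 1056533081625))), Rational(1, 2)) = Pow(Add(-82945, Rational(483233685866314, 140853074330115)), Rational(1, 2)) = Pow(Rational(-11682575016625522361, 140853074330115), Rational(1, 2)) = Mul(Rational(1, 5220841185), I, Pow(2260753504342287959688915, Rational(1, 2)))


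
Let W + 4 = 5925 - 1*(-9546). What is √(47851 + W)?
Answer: √63318 ≈ 251.63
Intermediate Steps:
W = 15467 (W = -4 + (5925 - 1*(-9546)) = -4 + (5925 + 9546) = -4 + 15471 = 15467)
√(47851 + W) = √(47851 + 15467) = √63318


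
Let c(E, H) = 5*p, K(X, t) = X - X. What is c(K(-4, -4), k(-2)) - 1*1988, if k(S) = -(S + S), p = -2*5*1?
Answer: -2038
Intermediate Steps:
p = -10 (p = -10*1 = -10)
k(S) = -2*S
K(X, t) = 0
c(E, H) = -50 (c(E, H) = 5*(-10) = -50)
c(K(-4, -4), k(-2)) - 1*1988 = -50 - 1*1988 = -50 - 1988 = -2038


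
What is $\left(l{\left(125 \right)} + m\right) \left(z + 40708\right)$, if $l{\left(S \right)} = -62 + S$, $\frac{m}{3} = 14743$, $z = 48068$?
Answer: $3932066592$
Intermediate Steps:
$m = 44229$ ($m = 3 \cdot 14743 = 44229$)
$\left(l{\left(125 \right)} + m\right) \left(z + 40708\right) = \left(\left(-62 + 125\right) + 44229\right) \left(48068 + 40708\right) = \left(63 + 44229\right) 88776 = 44292 \cdot 88776 = 3932066592$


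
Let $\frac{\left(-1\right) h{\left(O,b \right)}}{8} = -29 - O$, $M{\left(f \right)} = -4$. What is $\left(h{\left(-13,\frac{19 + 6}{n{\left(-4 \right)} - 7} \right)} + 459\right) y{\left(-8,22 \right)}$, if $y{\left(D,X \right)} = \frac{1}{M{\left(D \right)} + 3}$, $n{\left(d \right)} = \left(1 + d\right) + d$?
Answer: $-587$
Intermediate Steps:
$n{\left(d \right)} = 1 + 2 d$
$y{\left(D,X \right)} = -1$ ($y{\left(D,X \right)} = \frac{1}{-4 + 3} = \frac{1}{-1} = -1$)
$h{\left(O,b \right)} = 232 + 8 O$ ($h{\left(O,b \right)} = - 8 \left(-29 - O\right) = 232 + 8 O$)
$\left(h{\left(-13,\frac{19 + 6}{n{\left(-4 \right)} - 7} \right)} + 459\right) y{\left(-8,22 \right)} = \left(\left(232 + 8 \left(-13\right)\right) + 459\right) \left(-1\right) = \left(\left(232 - 104\right) + 459\right) \left(-1\right) = \left(128 + 459\right) \left(-1\right) = 587 \left(-1\right) = -587$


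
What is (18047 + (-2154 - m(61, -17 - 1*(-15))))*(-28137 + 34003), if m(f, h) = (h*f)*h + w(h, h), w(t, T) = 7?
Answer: 91755972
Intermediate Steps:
m(f, h) = 7 + f*h**2 (m(f, h) = (h*f)*h + 7 = (f*h)*h + 7 = f*h**2 + 7 = 7 + f*h**2)
(18047 + (-2154 - m(61, -17 - 1*(-15))))*(-28137 + 34003) = (18047 + (-2154 - (7 + 61*(-17 - 1*(-15))**2)))*(-28137 + 34003) = (18047 + (-2154 - (7 + 61*(-17 + 15)**2)))*5866 = (18047 + (-2154 - (7 + 61*(-2)**2)))*5866 = (18047 + (-2154 - (7 + 61*4)))*5866 = (18047 + (-2154 - (7 + 244)))*5866 = (18047 + (-2154 - 1*251))*5866 = (18047 + (-2154 - 251))*5866 = (18047 - 2405)*5866 = 15642*5866 = 91755972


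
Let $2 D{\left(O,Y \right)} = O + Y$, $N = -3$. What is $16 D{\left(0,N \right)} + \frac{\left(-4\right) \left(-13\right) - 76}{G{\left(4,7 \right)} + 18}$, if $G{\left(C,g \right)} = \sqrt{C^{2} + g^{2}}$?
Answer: $- \frac{6648}{259} + \frac{24 \sqrt{65}}{259} \approx -24.921$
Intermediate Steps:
$D{\left(O,Y \right)} = \frac{O}{2} + \frac{Y}{2}$ ($D{\left(O,Y \right)} = \frac{O + Y}{2} = \frac{O}{2} + \frac{Y}{2}$)
$16 D{\left(0,N \right)} + \frac{\left(-4\right) \left(-13\right) - 76}{G{\left(4,7 \right)} + 18} = 16 \left(\frac{1}{2} \cdot 0 + \frac{1}{2} \left(-3\right)\right) + \frac{\left(-4\right) \left(-13\right) - 76}{\sqrt{4^{2} + 7^{2}} + 18} = 16 \left(0 - \frac{3}{2}\right) + \frac{52 - 76}{\sqrt{16 + 49} + 18} = 16 \left(- \frac{3}{2}\right) - \frac{24}{\sqrt{65} + 18} = -24 - \frac{24}{18 + \sqrt{65}}$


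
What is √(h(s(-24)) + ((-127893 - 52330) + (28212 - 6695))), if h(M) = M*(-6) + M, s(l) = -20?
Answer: I*√158606 ≈ 398.25*I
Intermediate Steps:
h(M) = -5*M (h(M) = -6*M + M = -5*M)
√(h(s(-24)) + ((-127893 - 52330) + (28212 - 6695))) = √(-5*(-20) + ((-127893 - 52330) + (28212 - 6695))) = √(100 + (-180223 + 21517)) = √(100 - 158706) = √(-158606) = I*√158606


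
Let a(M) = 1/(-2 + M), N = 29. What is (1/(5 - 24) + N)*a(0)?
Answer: -275/19 ≈ -14.474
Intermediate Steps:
(1/(5 - 24) + N)*a(0) = (1/(5 - 24) + 29)/(-2 + 0) = (1/(-19) + 29)/(-2) = (-1/19 + 29)*(-½) = (550/19)*(-½) = -275/19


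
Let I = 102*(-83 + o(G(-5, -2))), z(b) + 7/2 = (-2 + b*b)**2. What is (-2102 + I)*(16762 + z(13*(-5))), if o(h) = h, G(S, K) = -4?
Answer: -195926950800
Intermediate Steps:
z(b) = -7/2 + (-2 + b**2)**2 (z(b) = -7/2 + (-2 + b*b)**2 = -7/2 + (-2 + b**2)**2)
I = -8874 (I = 102*(-83 - 4) = 102*(-87) = -8874)
(-2102 + I)*(16762 + z(13*(-5))) = (-2102 - 8874)*(16762 + (-7/2 + (-2 + (13*(-5))**2)**2)) = -10976*(16762 + (-7/2 + (-2 + (-65)**2)**2)) = -10976*(16762 + (-7/2 + (-2 + 4225)**2)) = -10976*(16762 + (-7/2 + 4223**2)) = -10976*(16762 + (-7/2 + 17833729)) = -10976*(16762 + 35667451/2) = -10976*35700975/2 = -195926950800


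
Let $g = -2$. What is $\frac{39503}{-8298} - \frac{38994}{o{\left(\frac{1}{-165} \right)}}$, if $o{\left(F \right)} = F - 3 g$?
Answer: $- \frac{53428483447}{8206722} \approx -6510.3$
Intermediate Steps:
$o{\left(F \right)} = 6 + F$ ($o{\left(F \right)} = F - -6 = F + 6 = 6 + F$)
$\frac{39503}{-8298} - \frac{38994}{o{\left(\frac{1}{-165} \right)}} = \frac{39503}{-8298} - \frac{38994}{6 + \frac{1}{-165}} = 39503 \left(- \frac{1}{8298}\right) - \frac{38994}{6 - \frac{1}{165}} = - \frac{39503}{8298} - \frac{38994}{\frac{989}{165}} = - \frac{39503}{8298} - \frac{6434010}{989} = - \frac{53428483447}{8206722}$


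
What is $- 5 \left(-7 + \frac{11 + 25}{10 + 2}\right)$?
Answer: $20$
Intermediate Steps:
$- 5 \left(-7 + \frac{11 + 25}{10 + 2}\right) = - 5 \left(-7 + \frac{36}{12}\right) = - 5 \left(-7 + 36 \cdot \frac{1}{12}\right) = - 5 \left(-7 + 3\right) = \left(-5\right) \left(-4\right) = 20$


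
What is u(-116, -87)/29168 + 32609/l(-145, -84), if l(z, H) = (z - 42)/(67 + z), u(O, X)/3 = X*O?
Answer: 18548631987/1363604 ≈ 13603.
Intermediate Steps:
u(O, X) = 3*O*X (u(O, X) = 3*(X*O) = 3*(O*X) = 3*O*X)
l(z, H) = (-42 + z)/(67 + z)
u(-116, -87)/29168 + 32609/l(-145, -84) = (3*(-116)*(-87))/29168 + 32609/(((-42 - 145)/(67 - 145))) = 30276*(1/29168) + 32609/((-187/(-78))) = 7569/7292 + 32609/((-1/78*(-187))) = 7569/7292 + 32609/(187/78) = 7569/7292 + 32609*(78/187) = 7569/7292 + 2543502/187 = 18548631987/1363604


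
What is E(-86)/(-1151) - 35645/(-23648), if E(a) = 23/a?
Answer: 1764449937/1170410464 ≈ 1.5075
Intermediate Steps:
E(-86)/(-1151) - 35645/(-23648) = (23/(-86))/(-1151) - 35645/(-23648) = (23*(-1/86))*(-1/1151) - 35645*(-1/23648) = -23/86*(-1/1151) + 35645/23648 = 23/98986 + 35645/23648 = 1764449937/1170410464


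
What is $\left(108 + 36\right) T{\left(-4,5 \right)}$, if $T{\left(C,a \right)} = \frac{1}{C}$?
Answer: $-36$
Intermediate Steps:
$\left(108 + 36\right) T{\left(-4,5 \right)} = \frac{108 + 36}{-4} = 144 \left(- \frac{1}{4}\right) = -36$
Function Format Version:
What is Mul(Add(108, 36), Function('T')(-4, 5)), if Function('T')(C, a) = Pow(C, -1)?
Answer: -36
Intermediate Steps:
Mul(Add(108, 36), Function('T')(-4, 5)) = Mul(Add(108, 36), Pow(-4, -1)) = Mul(144, Rational(-1, 4)) = -36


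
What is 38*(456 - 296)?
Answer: 6080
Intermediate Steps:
38*(456 - 296) = 38*160 = 6080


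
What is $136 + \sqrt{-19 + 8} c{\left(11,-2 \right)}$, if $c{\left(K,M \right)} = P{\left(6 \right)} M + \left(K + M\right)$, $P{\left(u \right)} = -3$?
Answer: $136 + 15 i \sqrt{11} \approx 136.0 + 49.749 i$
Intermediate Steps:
$c{\left(K,M \right)} = K - 2 M$ ($c{\left(K,M \right)} = - 3 M + \left(K + M\right) = K - 2 M$)
$136 + \sqrt{-19 + 8} c{\left(11,-2 \right)} = 136 + \sqrt{-19 + 8} \left(11 - -4\right) = 136 + \sqrt{-11} \left(11 + 4\right) = 136 + i \sqrt{11} \cdot 15 = 136 + 15 i \sqrt{11}$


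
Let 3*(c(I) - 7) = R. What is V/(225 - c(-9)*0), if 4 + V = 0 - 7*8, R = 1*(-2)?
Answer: -4/15 ≈ -0.26667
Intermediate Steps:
R = -2
c(I) = 19/3 (c(I) = 7 + (⅓)*(-2) = 7 - ⅔ = 19/3)
V = -60 (V = -4 + (0 - 7*8) = -4 + (0 - 56) = -4 - 56 = -60)
V/(225 - c(-9)*0) = -60/(225 - 19*0/3) = -60/(225 - 1*0) = -60/(225 + 0) = -60/225 = -60*1/225 = -4/15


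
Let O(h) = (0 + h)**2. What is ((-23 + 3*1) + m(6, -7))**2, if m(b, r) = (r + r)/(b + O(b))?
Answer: 3721/9 ≈ 413.44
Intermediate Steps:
O(h) = h**2
m(b, r) = 2*r/(b + b**2) (m(b, r) = (r + r)/(b + b**2) = (2*r)/(b + b**2) = 2*r/(b + b**2))
((-23 + 3*1) + m(6, -7))**2 = ((-23 + 3*1) + 2*(-7)/(6*(1 + 6)))**2 = ((-23 + 3) + 2*(-7)*(1/6)/7)**2 = (-20 + 2*(-7)*(1/6)*(1/7))**2 = (-20 - 1/3)**2 = (-61/3)**2 = 3721/9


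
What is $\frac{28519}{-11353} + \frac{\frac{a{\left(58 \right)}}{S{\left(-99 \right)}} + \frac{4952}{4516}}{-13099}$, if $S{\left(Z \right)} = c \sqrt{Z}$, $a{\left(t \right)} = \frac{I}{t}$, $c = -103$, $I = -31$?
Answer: $- \frac{421775015163}{167896917163} + \frac{31 i \sqrt{11}}{2582363058} \approx -2.5121 + 3.9814 \cdot 10^{-8} i$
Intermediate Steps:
$a{\left(t \right)} = - \frac{31}{t}$
$S{\left(Z \right)} = - 103 \sqrt{Z}$
$\frac{28519}{-11353} + \frac{\frac{a{\left(58 \right)}}{S{\left(-99 \right)}} + \frac{4952}{4516}}{-13099} = \frac{28519}{-11353} + \frac{\frac{\left(-31\right) \frac{1}{58}}{\left(-103\right) \sqrt{-99}} + \frac{4952}{4516}}{-13099} = 28519 \left(- \frac{1}{11353}\right) + \left(\frac{\left(-31\right) \frac{1}{58}}{\left(-103\right) 3 i \sqrt{11}} + 4952 \cdot \frac{1}{4516}\right) \left(- \frac{1}{13099}\right) = - \frac{28519}{11353} + \left(- \frac{31}{58 \left(- 309 i \sqrt{11}\right)} + \frac{1238}{1129}\right) \left(- \frac{1}{13099}\right) = - \frac{28519}{11353} + \left(- \frac{31 \frac{i \sqrt{11}}{3399}}{58} + \frac{1238}{1129}\right) \left(- \frac{1}{13099}\right) = - \frac{28519}{11353} + \left(- \frac{31 i \sqrt{11}}{197142} + \frac{1238}{1129}\right) \left(- \frac{1}{13099}\right) = - \frac{28519}{11353} + \left(\frac{1238}{1129} - \frac{31 i \sqrt{11}}{197142}\right) \left(- \frac{1}{13099}\right) = - \frac{28519}{11353} - \left(\frac{1238}{14788771} - \frac{31 i \sqrt{11}}{2582363058}\right) = - \frac{421775015163}{167896917163} + \frac{31 i \sqrt{11}}{2582363058}$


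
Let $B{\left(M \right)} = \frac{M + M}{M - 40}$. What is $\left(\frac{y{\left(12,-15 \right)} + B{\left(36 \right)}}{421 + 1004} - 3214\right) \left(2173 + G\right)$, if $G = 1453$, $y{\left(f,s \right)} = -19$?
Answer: $- \frac{16607032862}{1425} \approx -1.1654 \cdot 10^{7}$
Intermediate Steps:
$B{\left(M \right)} = \frac{2 M}{-40 + M}$
$\left(\frac{y{\left(12,-15 \right)} + B{\left(36 \right)}}{421 + 1004} - 3214\right) \left(2173 + G\right) = \left(\frac{-19 + 2 \cdot 36 \frac{1}{-40 + 36}}{421 + 1004} - 3214\right) \left(2173 + 1453\right) = \left(\frac{-19 + 2 \cdot 36 \frac{1}{-4}}{1425} - 3214\right) 3626 = \left(\left(-19 + 2 \cdot 36 \left(- \frac{1}{4}\right)\right) \frac{1}{1425} - 3214\right) 3626 = \left(\left(-19 - 18\right) \frac{1}{1425} - 3214\right) 3626 = \left(\left(-37\right) \frac{1}{1425} - 3214\right) 3626 = \left(- \frac{37}{1425} - 3214\right) 3626 = \left(- \frac{4579987}{1425}\right) 3626 = - \frac{16607032862}{1425}$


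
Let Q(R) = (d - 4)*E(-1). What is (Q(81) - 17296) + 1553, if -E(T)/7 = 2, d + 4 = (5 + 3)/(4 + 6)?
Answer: -78211/5 ≈ -15642.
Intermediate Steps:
d = -16/5 (d = -4 + (5 + 3)/(4 + 6) = -4 + 8/10 = -4 + 8*(⅒) = -4 + ⅘ = -16/5 ≈ -3.2000)
E(T) = -14 (E(T) = -7*2 = -14)
Q(R) = 504/5 (Q(R) = (-16/5 - 4)*(-14) = -36/5*(-14) = 504/5)
(Q(81) - 17296) + 1553 = (504/5 - 17296) + 1553 = -85976/5 + 1553 = -78211/5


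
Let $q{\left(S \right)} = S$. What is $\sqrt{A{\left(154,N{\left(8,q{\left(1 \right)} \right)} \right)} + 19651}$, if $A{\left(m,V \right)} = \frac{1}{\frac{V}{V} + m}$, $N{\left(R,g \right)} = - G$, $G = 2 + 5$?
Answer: $\frac{3 \sqrt{52457270}}{155} \approx 140.18$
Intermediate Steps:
$G = 7$
$N{\left(R,g \right)} = -7$ ($N{\left(R,g \right)} = \left(-1\right) 7 = -7$)
$A{\left(m,V \right)} = \frac{1}{1 + m}$
$\sqrt{A{\left(154,N{\left(8,q{\left(1 \right)} \right)} \right)} + 19651} = \sqrt{\frac{1}{1 + 154} + 19651} = \sqrt{\frac{1}{155} + 19651} = \sqrt{\frac{3045906}{155}} = \frac{3 \sqrt{52457270}}{155}$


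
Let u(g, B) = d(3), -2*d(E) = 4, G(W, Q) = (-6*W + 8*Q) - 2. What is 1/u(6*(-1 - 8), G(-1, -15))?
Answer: -1/2 ≈ -0.50000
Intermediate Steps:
G(W, Q) = -2 - 6*W + 8*Q
d(E) = -2 (d(E) = -1/2*4 = -2)
u(g, B) = -2
1/u(6*(-1 - 8), G(-1, -15)) = 1/(-2) = -1/2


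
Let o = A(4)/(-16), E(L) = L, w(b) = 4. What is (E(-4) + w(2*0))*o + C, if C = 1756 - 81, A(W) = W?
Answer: 1675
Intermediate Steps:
o = -1/4 (o = 4/(-16) = 4*(-1/16) = -1/4 ≈ -0.25000)
C = 1675
(E(-4) + w(2*0))*o + C = (-4 + 4)*(-1/4) + 1675 = 0*(-1/4) + 1675 = 0 + 1675 = 1675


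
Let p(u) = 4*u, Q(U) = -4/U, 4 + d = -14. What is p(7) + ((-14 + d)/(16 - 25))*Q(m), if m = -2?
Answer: 316/9 ≈ 35.111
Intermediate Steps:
d = -18 (d = -4 - 14 = -18)
p(7) + ((-14 + d)/(16 - 25))*Q(m) = 4*7 + ((-14 - 18)/(16 - 25))*(-4/(-2)) = 28 + (-32/(-9))*(-4*(-½)) = 28 - 32*(-⅑)*2 = 28 + (32/9)*2 = 28 + 64/9 = 316/9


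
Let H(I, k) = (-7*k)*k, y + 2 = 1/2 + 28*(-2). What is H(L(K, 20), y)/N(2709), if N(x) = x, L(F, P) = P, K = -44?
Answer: -13225/1548 ≈ -8.5433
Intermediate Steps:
y = -115/2 (y = -2 + (1/2 + 28*(-2)) = -2 + (½ - 56) = -2 - 111/2 = -115/2 ≈ -57.500)
H(I, k) = -7*k²
H(L(K, 20), y)/N(2709) = -7*(-115/2)²/2709 = -7*13225/4*(1/2709) = -92575/4*1/2709 = -13225/1548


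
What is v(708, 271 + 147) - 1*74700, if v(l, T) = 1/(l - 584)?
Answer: -9262799/124 ≈ -74700.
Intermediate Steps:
v(l, T) = 1/(-584 + l)
v(708, 271 + 147) - 1*74700 = 1/(-584 + 708) - 1*74700 = 1/124 - 74700 = -9262799/124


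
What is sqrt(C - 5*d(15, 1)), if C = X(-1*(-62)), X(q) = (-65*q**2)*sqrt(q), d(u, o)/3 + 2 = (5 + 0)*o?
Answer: sqrt(-45 - 249860*sqrt(62)) ≈ 1402.7*I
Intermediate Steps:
d(u, o) = -6 + 15*o (d(u, o) = -6 + 3*((5 + 0)*o) = -6 + 3*(5*o) = -6 + 15*o)
X(q) = -65*q**(5/2)
C = -249860*sqrt(62) (C = -65*62**(5/2) = -249860*sqrt(62) ≈ -1.9674e+6)
sqrt(C - 5*d(15, 1)) = sqrt(-249860*sqrt(62) - 5*(-6 + 15*1)) = sqrt(-249860*sqrt(62) - 5*(-6 + 15)) = sqrt(-249860*sqrt(62) - 5*9) = sqrt(-249860*sqrt(62) - 45) = sqrt(-45 - 249860*sqrt(62))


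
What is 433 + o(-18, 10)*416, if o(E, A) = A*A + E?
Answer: 34545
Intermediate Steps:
o(E, A) = E + A² (o(E, A) = A² + E = E + A²)
433 + o(-18, 10)*416 = 433 + (-18 + 10²)*416 = 433 + (-18 + 100)*416 = 433 + 82*416 = 433 + 34112 = 34545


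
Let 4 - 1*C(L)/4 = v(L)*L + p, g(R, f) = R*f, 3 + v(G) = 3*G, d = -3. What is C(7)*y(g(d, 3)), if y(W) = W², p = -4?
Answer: -38232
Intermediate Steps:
v(G) = -3 + 3*G
C(L) = 32 - 4*L*(-3 + 3*L) (C(L) = 16 - 4*((-3 + 3*L)*L - 4) = 16 - 4*(L*(-3 + 3*L) - 4) = 16 - 4*(-4 + L*(-3 + 3*L)) = 16 + (16 - 4*L*(-3 + 3*L)) = 32 - 4*L*(-3 + 3*L))
C(7)*y(g(d, 3)) = (32 - 12*7*(-1 + 7))*(-3*3)² = (32 - 12*7*6)*(-9)² = (32 - 504)*81 = -472*81 = -38232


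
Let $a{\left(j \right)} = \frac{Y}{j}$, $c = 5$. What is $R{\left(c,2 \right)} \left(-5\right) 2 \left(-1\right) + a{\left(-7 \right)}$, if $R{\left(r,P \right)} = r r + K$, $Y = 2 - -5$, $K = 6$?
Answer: $309$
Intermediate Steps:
$Y = 7$ ($Y = 2 + 5 = 7$)
$R{\left(r,P \right)} = 6 + r^{2}$ ($R{\left(r,P \right)} = r r + 6 = r^{2} + 6 = 6 + r^{2}$)
$a{\left(j \right)} = \frac{7}{j}$
$R{\left(c,2 \right)} \left(-5\right) 2 \left(-1\right) + a{\left(-7 \right)} = \left(6 + 5^{2}\right) \left(-5\right) 2 \left(-1\right) + \frac{7}{-7} = \left(6 + 25\right) \left(\left(-10\right) \left(-1\right)\right) + 7 \left(- \frac{1}{7}\right) = 31 \cdot 10 - 1 = 310 - 1 = 309$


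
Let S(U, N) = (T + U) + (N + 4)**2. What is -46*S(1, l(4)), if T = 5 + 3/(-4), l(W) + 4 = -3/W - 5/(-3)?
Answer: -20171/72 ≈ -280.15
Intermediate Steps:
l(W) = -7/3 - 3/W (l(W) = -4 + (-3/W - 5/(-3)) = -4 + (-3/W - 5*(-1/3)) = -4 + (-3/W + 5/3) = -4 + (5/3 - 3/W) = -7/3 - 3/W)
T = 17/4 (T = 5 + 3*(-1/4) = 5 - 3/4 = 17/4 ≈ 4.2500)
S(U, N) = 17/4 + U + (4 + N)**2 (S(U, N) = (17/4 + U) + (N + 4)**2 = (17/4 + U) + (4 + N)**2 = 17/4 + U + (4 + N)**2)
-46*S(1, l(4)) = -46*(17/4 + 1 + (4 + (-7/3 - 3/4))**2) = -46*(17/4 + 1 + (4 - 37/12)**2) = -46*(17/4 + 1 + (11/12)**2) = -46*(17/4 + 1 + 121/144) = -46*877/144 = -20171/72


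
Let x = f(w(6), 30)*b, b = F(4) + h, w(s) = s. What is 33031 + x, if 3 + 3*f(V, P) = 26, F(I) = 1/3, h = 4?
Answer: 297578/9 ≈ 33064.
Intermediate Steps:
F(I) = ⅓
f(V, P) = 23/3 (f(V, P) = -1 + (⅓)*26 = -1 + 26/3 = 23/3)
b = 13/3 (b = ⅓ + 4 = 13/3 ≈ 4.3333)
x = 299/9 (x = (23/3)*(13/3) = 299/9 ≈ 33.222)
33031 + x = 33031 + 299/9 = 297578/9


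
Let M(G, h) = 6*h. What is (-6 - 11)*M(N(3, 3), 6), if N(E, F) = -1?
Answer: -612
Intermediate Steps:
(-6 - 11)*M(N(3, 3), 6) = (-6 - 11)*(6*6) = -17*36 = -612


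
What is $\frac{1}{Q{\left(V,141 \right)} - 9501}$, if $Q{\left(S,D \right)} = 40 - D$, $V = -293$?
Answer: $- \frac{1}{9602} \approx -0.00010414$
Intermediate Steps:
$\frac{1}{Q{\left(V,141 \right)} - 9501} = \frac{1}{\left(40 - 141\right) - 9501} = \frac{1}{-101 - 9501} = \frac{1}{-9602} = - \frac{1}{9602}$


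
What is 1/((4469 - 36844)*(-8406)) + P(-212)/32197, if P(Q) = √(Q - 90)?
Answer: 1/272144250 + I*√302/32197 ≈ 3.6745e-9 + 0.00053974*I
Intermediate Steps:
P(Q) = √(-90 + Q)
1/((4469 - 36844)*(-8406)) + P(-212)/32197 = 1/((4469 - 36844)*(-8406)) + √(-90 - 212)/32197 = -1/8406/(-32375) + √(-302)*(1/32197) = -1/32375*(-1/8406) + (I*√302)*(1/32197) = 1/272144250 + I*√302/32197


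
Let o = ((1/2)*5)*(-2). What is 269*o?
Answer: -1345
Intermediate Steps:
o = -5 (o = ((1*(½))*5)*(-2) = ((½)*5)*(-2) = (5/2)*(-2) = -5)
269*o = 269*(-5) = -1345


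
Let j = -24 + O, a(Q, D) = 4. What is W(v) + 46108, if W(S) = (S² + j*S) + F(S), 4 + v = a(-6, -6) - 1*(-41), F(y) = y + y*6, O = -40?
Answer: 45452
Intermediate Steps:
F(y) = 7*y (F(y) = y + 6*y = 7*y)
v = 41 (v = -4 + (4 - 1*(-41)) = -4 + (4 + 41) = -4 + 45 = 41)
j = -64 (j = -24 - 40 = -64)
W(S) = S² - 57*S (W(S) = (S² - 64*S) + 7*S = S² - 57*S)
W(v) + 46108 = 41*(-57 + 41) + 46108 = 41*(-16) + 46108 = -656 + 46108 = 45452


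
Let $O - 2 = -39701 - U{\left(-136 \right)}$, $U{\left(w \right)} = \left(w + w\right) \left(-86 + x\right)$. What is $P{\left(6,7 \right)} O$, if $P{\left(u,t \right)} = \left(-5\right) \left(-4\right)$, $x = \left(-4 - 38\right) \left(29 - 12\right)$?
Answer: $-5145980$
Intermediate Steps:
$x = -714$ ($x = \left(-42\right) 17 = -714$)
$P{\left(u,t \right)} = 20$
$U{\left(w \right)} = - 1600 w$ ($U{\left(w \right)} = \left(w + w\right) \left(-86 - 714\right) = 2 w \left(-800\right) = - 1600 w$)
$O = -257299$ ($O = 2 - \left(39701 - -217600\right) = 2 - 257301 = -257299$)
$P{\left(6,7 \right)} O = 20 \left(-257299\right) = -5145980$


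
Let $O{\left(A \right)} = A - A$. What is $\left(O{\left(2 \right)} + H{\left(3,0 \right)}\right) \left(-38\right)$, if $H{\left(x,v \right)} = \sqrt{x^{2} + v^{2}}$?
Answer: $-114$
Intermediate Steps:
$H{\left(x,v \right)} = \sqrt{v^{2} + x^{2}}$
$O{\left(A \right)} = 0$
$\left(O{\left(2 \right)} + H{\left(3,0 \right)}\right) \left(-38\right) = \left(0 + \sqrt{0^{2} + 3^{2}}\right) \left(-38\right) = \left(0 + \sqrt{0 + 9}\right) \left(-38\right) = \left(0 + \sqrt{9}\right) \left(-38\right) = \left(0 + 3\right) \left(-38\right) = 3 \left(-38\right) = -114$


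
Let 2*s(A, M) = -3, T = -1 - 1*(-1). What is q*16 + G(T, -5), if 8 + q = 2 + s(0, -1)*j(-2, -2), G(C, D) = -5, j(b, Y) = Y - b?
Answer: -101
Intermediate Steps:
T = 0 (T = -1 + 1 = 0)
s(A, M) = -3/2 (s(A, M) = (½)*(-3) = -3/2)
q = -6 (q = -8 + (2 - 3*(-2 - 1*(-2))/2) = -8 + (2 - 3*(-2 + 2)/2) = -8 + (2 - 3/2*0) = -8 + (2 + 0) = -8 + 2 = -6)
q*16 + G(T, -5) = -6*16 - 5 = -96 - 5 = -101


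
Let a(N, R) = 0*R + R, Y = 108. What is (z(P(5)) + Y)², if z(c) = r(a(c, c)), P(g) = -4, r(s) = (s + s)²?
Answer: 29584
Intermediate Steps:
a(N, R) = R (a(N, R) = 0 + R = R)
r(s) = 4*s² (r(s) = (2*s)² = 4*s²)
z(c) = 4*c²
(z(P(5)) + Y)² = (4*(-4)² + 108)² = (4*16 + 108)² = (64 + 108)² = 172² = 29584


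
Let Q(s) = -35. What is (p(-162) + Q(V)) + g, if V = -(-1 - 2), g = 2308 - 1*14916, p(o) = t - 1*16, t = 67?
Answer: -12592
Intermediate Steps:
p(o) = 51 (p(o) = 67 - 1*16 = 67 - 16 = 51)
g = -12608 (g = 2308 - 14916 = -12608)
V = 3 (V = -1*(-3) = 3)
(p(-162) + Q(V)) + g = (51 - 35) - 12608 = 16 - 12608 = -12592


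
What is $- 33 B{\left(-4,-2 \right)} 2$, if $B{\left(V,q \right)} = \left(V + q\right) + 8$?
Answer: $-132$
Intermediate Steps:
$B{\left(V,q \right)} = 8 + V + q$
$- 33 B{\left(-4,-2 \right)} 2 = - 33 \left(8 - 4 - 2\right) 2 = \left(-33\right) 2 \cdot 2 = \left(-66\right) 2 = -132$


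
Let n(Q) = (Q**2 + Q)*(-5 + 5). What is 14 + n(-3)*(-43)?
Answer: 14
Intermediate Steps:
n(Q) = 0 (n(Q) = (Q + Q**2)*0 = 0)
14 + n(-3)*(-43) = 14 + 0*(-43) = 14 + 0 = 14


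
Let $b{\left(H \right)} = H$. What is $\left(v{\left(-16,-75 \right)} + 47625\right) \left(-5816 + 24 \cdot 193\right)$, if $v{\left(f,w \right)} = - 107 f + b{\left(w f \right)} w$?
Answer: $48144992$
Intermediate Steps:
$v{\left(f,w \right)} = - 107 f + f w^{2}$ ($v{\left(f,w \right)} = - 107 f + w f w = - 107 f + f w w = - 107 f + f w^{2}$)
$\left(v{\left(-16,-75 \right)} + 47625\right) \left(-5816 + 24 \cdot 193\right) = \left(- 16 \left(-107 + \left(-75\right)^{2}\right) + 47625\right) \left(-5816 + 24 \cdot 193\right) = \left(- 16 \left(-107 + 5625\right) + 47625\right) \left(-5816 + 4632\right) = \left(\left(-16\right) 5518 + 47625\right) \left(-1184\right) = \left(-88288 + 47625\right) \left(-1184\right) = \left(-40663\right) \left(-1184\right) = 48144992$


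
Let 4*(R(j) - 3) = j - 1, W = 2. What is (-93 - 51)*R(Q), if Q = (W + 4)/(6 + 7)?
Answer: -5364/13 ≈ -412.62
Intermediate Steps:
Q = 6/13 (Q = (2 + 4)/(6 + 7) = 6/13 ≈ 0.46154)
R(j) = 11/4 + j/4 (R(j) = 3 + (j - 1)/4 = 3 + (-1 + j)/4 = 3 + (-¼ + j/4) = 11/4 + j/4)
(-93 - 51)*R(Q) = (-93 - 51)*(11/4 + (¼)*(6/13)) = -144*(11/4 + 3/26) = -144*149/52 = -5364/13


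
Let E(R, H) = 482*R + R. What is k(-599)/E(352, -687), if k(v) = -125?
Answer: -125/170016 ≈ -0.00073523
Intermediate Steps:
E(R, H) = 483*R
k(-599)/E(352, -687) = -125/(483*352) = -125/170016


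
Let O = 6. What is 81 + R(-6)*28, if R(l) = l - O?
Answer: -255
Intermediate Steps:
R(l) = -6 + l (R(l) = l - 1*6 = l - 6 = -6 + l)
81 + R(-6)*28 = 81 + (-6 - 6)*28 = 81 - 12*28 = 81 - 336 = -255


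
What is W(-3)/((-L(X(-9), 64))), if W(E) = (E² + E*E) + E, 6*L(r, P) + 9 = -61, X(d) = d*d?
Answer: 9/7 ≈ 1.2857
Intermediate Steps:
X(d) = d²
L(r, P) = -35/3 (L(r, P) = -3/2 + (⅙)*(-61) = -3/2 - 61/6 = -35/3)
W(E) = E + 2*E² (W(E) = (E² + E²) + E = 2*E² + E = E + 2*E²)
W(-3)/((-L(X(-9), 64))) = (-3*(1 + 2*(-3)))/((-1*(-35/3))) = (-3*(1 - 6))/(35/3) = 3*(-3*(-5))/35 = (3/35)*15 = 9/7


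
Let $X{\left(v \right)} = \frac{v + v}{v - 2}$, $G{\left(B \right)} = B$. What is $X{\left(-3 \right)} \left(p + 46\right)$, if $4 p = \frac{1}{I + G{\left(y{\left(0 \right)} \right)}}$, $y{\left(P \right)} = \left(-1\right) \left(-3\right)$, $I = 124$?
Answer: $\frac{70107}{1270} \approx 55.202$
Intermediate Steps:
$y{\left(P \right)} = 3$
$X{\left(v \right)} = \frac{2 v}{-2 + v}$
$p = \frac{1}{508}$ ($p = \frac{1}{4 \left(124 + 3\right)} = \frac{1}{4 \cdot 127} = \frac{1}{4} \cdot \frac{1}{127} = \frac{1}{508} \approx 0.0019685$)
$X{\left(-3 \right)} \left(p + 46\right) = 2 \left(-3\right) \frac{1}{-2 - 3} \left(\frac{1}{508} + 46\right) = 2 \left(-3\right) \frac{1}{-5} \cdot \frac{23369}{508} = 2 \left(-3\right) \left(- \frac{1}{5}\right) \frac{23369}{508} = \frac{6}{5} \cdot \frac{23369}{508} = \frac{70107}{1270}$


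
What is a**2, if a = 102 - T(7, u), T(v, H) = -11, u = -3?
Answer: 12769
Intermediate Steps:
a = 113 (a = 102 - 1*(-11) = 102 + 11 = 113)
a**2 = 113**2 = 12769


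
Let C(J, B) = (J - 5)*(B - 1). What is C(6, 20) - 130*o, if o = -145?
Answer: 18869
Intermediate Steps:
C(J, B) = (-1 + B)*(-5 + J) (C(J, B) = (-5 + J)*(-1 + B) = (-1 + B)*(-5 + J))
C(6, 20) - 130*o = (5 - 1*6 - 5*20 + 20*6) - 130*(-145) = (5 - 6 - 100 + 120) + 18850 = 19 + 18850 = 18869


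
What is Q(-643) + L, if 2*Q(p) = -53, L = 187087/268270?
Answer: -3461034/134135 ≈ -25.803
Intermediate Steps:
L = 187087/268270 (L = 187087*(1/268270) = 187087/268270 ≈ 0.69738)
Q(p) = -53/2 (Q(p) = (½)*(-53) = -53/2)
Q(-643) + L = -53/2 + 187087/268270 = -3461034/134135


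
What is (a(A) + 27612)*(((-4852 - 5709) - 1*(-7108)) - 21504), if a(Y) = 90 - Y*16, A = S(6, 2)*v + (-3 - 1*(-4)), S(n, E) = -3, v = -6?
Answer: -683771886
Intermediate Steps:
A = 19 (A = -3*(-6) + (-3 - 1*(-4)) = 18 + (-3 + 4) = 18 + 1 = 19)
a(Y) = 90 - 16*Y
(a(A) + 27612)*(((-4852 - 5709) - 1*(-7108)) - 21504) = ((90 - 16*19) + 27612)*(((-4852 - 5709) - 1*(-7108)) - 21504) = ((90 - 304) + 27612)*((-10561 + 7108) - 21504) = (-214 + 27612)*(-3453 - 21504) = 27398*(-24957) = -683771886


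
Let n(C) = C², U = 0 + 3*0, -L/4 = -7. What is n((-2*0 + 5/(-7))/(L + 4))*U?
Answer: 0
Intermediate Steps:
L = 28 (L = -4*(-7) = 28)
U = 0 (U = 0 + 0 = 0)
n((-2*0 + 5/(-7))/(L + 4))*U = ((-2*0 + 5/(-7))/(28 + 4))²*0 = ((0 + 5*(-⅐))/32)²*0 = ((0 - 5/7)*(1/32))²*0 = (-5/7*1/32)²*0 = (-5/224)²*0 = (25/50176)*0 = 0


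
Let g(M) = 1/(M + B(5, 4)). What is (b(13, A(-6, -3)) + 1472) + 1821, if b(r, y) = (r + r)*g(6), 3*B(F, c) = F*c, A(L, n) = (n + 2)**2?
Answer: 62606/19 ≈ 3295.1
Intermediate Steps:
A(L, n) = (2 + n)**2
B(F, c) = F*c/3 (B(F, c) = (F*c)/3 = F*c/3)
g(M) = 1/(20/3 + M) (g(M) = 1/(M + (1/3)*5*4) = 1/(M + 20/3) = 1/(20/3 + M))
b(r, y) = 3*r/19 (b(r, y) = (r + r)*(3/(20 + 3*6)) = (2*r)*(3/(20 + 18)) = (2*r)*(3/38) = 3*r/19)
(b(13, A(-6, -3)) + 1472) + 1821 = ((3/19)*13 + 1472) + 1821 = (39/19 + 1472) + 1821 = 28007/19 + 1821 = 62606/19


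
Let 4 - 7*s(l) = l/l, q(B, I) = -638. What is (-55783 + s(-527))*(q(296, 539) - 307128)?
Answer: 120175852148/7 ≈ 1.7168e+10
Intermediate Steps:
s(l) = 3/7 (s(l) = 4/7 - l/(7*l) = 4/7 - ⅐*1 = 4/7 - ⅐ = 3/7)
(-55783 + s(-527))*(q(296, 539) - 307128) = (-55783 + 3/7)*(-638 - 307128) = -390478/7*(-307766) = 120175852148/7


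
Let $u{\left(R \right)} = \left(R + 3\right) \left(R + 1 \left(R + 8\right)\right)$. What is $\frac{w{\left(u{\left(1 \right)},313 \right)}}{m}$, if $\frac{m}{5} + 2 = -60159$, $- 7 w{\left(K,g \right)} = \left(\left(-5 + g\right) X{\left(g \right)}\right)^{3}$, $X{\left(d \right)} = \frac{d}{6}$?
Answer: $\frac{15999158288344}{8121735} \approx 1.9699 \cdot 10^{6}$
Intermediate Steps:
$X{\left(d \right)} = \frac{d}{6}$ ($X{\left(d \right)} = d \frac{1}{6} = \frac{d}{6}$)
$u{\left(R \right)} = \left(3 + R\right) \left(8 + 2 R\right)$ ($u{\left(R \right)} = \left(3 + R\right) \left(R + 1 \left(8 + R\right)\right) = \left(3 + R\right) \left(R + \left(8 + R\right)\right) = \left(3 + R\right) \left(8 + 2 R\right)$)
$w{\left(K,g \right)} = - \frac{g^{3} \left(-5 + g\right)^{3}}{1512}$ ($w{\left(K,g \right)} = - \frac{\left(\left(-5 + g\right) \frac{g}{6}\right)^{3}}{7} = - \frac{\left(\frac{g \left(-5 + g\right)}{6}\right)^{3}}{7} = - \frac{\frac{1}{216} g^{3} \left(-5 + g\right)^{3}}{7} = - \frac{g^{3} \left(-5 + g\right)^{3}}{1512}$)
$m = -300805$ ($m = -10 + 5 \left(-60159\right) = -10 - 300795 = -300805$)
$\frac{w{\left(u{\left(1 \right)},313 \right)}}{m} = \frac{\left(- \frac{1}{1512}\right) 313^{3} \left(-5 + 313\right)^{3}}{-300805} = \left(- \frac{1}{1512}\right) 30664297 \cdot 308^{3} \left(- \frac{1}{300805}\right) = \left(- \frac{1}{1512}\right) 30664297 \cdot 29218112 \left(- \frac{1}{300805}\right) = \left(- \frac{15999158288344}{27}\right) \left(- \frac{1}{300805}\right) = \frac{15999158288344}{8121735}$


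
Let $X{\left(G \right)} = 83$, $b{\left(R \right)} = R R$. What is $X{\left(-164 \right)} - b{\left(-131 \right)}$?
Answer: $-17078$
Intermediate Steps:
$b{\left(R \right)} = R^{2}$
$X{\left(-164 \right)} - b{\left(-131 \right)} = 83 - \left(-131\right)^{2} = 83 - 17161 = -17078$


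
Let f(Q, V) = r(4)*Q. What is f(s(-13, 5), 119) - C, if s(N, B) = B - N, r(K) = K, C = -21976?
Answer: 22048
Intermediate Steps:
f(Q, V) = 4*Q
f(s(-13, 5), 119) - C = 4*(5 - 1*(-13)) - 1*(-21976) = 4*(5 + 13) + 21976 = 4*18 + 21976 = 72 + 21976 = 22048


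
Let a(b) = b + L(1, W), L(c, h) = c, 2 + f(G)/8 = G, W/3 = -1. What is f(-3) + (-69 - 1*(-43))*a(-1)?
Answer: -40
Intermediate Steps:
W = -3 (W = 3*(-1) = -3)
f(G) = -16 + 8*G
a(b) = 1 + b (a(b) = b + 1 = 1 + b)
f(-3) + (-69 - 1*(-43))*a(-1) = (-16 + 8*(-3)) + (-69 - 1*(-43))*(1 - 1) = (-16 - 24) + (-69 + 43)*0 = -40 - 26*0 = -40 + 0 = -40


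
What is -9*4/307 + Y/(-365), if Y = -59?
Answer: 4973/112055 ≈ 0.044380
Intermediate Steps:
-9*4/307 + Y/(-365) = -9*4/307 - 59/(-365) = -36*1/307 - 59*(-1/365) = -36/307 + 59/365 = 4973/112055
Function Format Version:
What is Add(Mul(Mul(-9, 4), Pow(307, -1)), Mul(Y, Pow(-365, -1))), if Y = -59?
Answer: Rational(4973, 112055) ≈ 0.044380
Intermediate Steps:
Add(Mul(Mul(-9, 4), Pow(307, -1)), Mul(Y, Pow(-365, -1))) = Add(Mul(Mul(-9, 4), Pow(307, -1)), Mul(-59, Pow(-365, -1))) = Add(Mul(-36, Rational(1, 307)), Mul(-59, Rational(-1, 365))) = Add(Rational(-36, 307), Rational(59, 365)) = Rational(4973, 112055)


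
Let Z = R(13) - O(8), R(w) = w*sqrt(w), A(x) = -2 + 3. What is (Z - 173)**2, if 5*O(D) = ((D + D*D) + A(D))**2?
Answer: 38420561/25 - 161044*sqrt(13)/5 ≈ 1.4207e+6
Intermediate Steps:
A(x) = 1
O(D) = (1 + D + D**2)**2/5 (O(D) = ((D + D*D) + 1)**2/5 = ((D + D**2) + 1)**2/5 = (1 + D + D**2)**2/5)
R(w) = w**(3/2)
Z = -5329/5 + 13*sqrt(13) (Z = 13**(3/2) - (1 + 8 + 8**2)**2/5 = 13*sqrt(13) - (1 + 8 + 64)**2/5 = 13*sqrt(13) - 73**2/5 = 13*sqrt(13) - 5329/5 = -5329/5 + 13*sqrt(13) ≈ -1018.9)
(Z - 173)**2 = ((-5329/5 + 13*sqrt(13)) - 173)**2 = (-6194/5 + 13*sqrt(13))**2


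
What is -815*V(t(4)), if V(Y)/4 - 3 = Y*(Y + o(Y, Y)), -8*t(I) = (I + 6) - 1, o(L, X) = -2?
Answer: -339855/16 ≈ -21241.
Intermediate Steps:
t(I) = -5/8 - I/8 (t(I) = -((I + 6) - 1)/8 = -((6 + I) - 1)/8 = -(5 + I)/8 = -5/8 - I/8)
V(Y) = 12 + 4*Y*(-2 + Y) (V(Y) = 12 + 4*(Y*(Y - 2)) = 12 + 4*(Y*(-2 + Y)) = 12 + 4*Y*(-2 + Y))
-815*V(t(4)) = -815*(12 - 8*(-5/8 - 1/8*4) + 4*(-5/8 - 1/8*4)**2) = -815*(12 - 8*(-5/8 - 1/2) + 4*(-5/8 - 1/2)**2) = -815*(12 - 8*(-9/8) + 4*(-9/8)**2) = -815*(12 + 9 + 4*(81/64)) = -815*(12 + 9 + 81/16) = -815*417/16 = -339855/16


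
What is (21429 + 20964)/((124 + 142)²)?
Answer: 42393/70756 ≈ 0.59914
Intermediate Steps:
(21429 + 20964)/((124 + 142)²) = 42393/(266²) = 42393/70756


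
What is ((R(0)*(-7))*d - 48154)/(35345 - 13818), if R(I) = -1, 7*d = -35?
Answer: -48189/21527 ≈ -2.2385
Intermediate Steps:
d = -5 (d = (1/7)*(-35) = -5)
((R(0)*(-7))*d - 48154)/(35345 - 13818) = (-1*(-7)*(-5) - 48154)/(35345 - 13818) = (7*(-5) - 48154)/21527 = (-35 - 48154)*(1/21527) = -48189*1/21527 = -48189/21527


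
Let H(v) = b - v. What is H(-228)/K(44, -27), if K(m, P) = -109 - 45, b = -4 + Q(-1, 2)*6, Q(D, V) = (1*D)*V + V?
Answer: -16/11 ≈ -1.4545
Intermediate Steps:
Q(D, V) = V + D*V (Q(D, V) = D*V + V = V + D*V)
b = -4 (b = -4 + (2*(1 - 1))*6 = -4 + (2*0)*6 = -4 + 0*6 = -4 + 0 = -4)
K(m, P) = -154
H(v) = -4 - v
H(-228)/K(44, -27) = (-4 - 1*(-228))/(-154) = (-4 + 228)*(-1/154) = 224*(-1/154) = -16/11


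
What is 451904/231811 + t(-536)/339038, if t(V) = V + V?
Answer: 76482063480/39296368909 ≈ 1.9463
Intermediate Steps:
t(V) = 2*V
451904/231811 + t(-536)/339038 = 451904/231811 + (2*(-536))/339038 = 451904*(1/231811) - 1072*1/339038 = 451904/231811 - 536/169519 = 76482063480/39296368909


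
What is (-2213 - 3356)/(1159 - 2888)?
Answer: 5569/1729 ≈ 3.2209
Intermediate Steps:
(-2213 - 3356)/(1159 - 2888) = -5569/(-1729) = -5569*(-1/1729) = 5569/1729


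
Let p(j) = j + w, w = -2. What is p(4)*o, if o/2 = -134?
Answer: -536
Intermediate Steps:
o = -268 (o = 2*(-134) = -268)
p(j) = -2 + j (p(j) = j - 2 = -2 + j)
p(4)*o = (-2 + 4)*(-268) = 2*(-268) = -536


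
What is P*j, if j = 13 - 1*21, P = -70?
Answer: 560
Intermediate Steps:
j = -8 (j = 13 - 21 = -8)
P*j = -70*(-8) = 560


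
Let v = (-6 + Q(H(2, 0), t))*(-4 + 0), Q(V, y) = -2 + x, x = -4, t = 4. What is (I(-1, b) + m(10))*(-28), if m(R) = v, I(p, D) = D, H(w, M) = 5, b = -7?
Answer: -1148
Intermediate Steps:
Q(V, y) = -6 (Q(V, y) = -2 - 4 = -6)
v = 48 (v = (-6 - 6)*(-4 + 0) = -12*(-4) = 48)
m(R) = 48
(I(-1, b) + m(10))*(-28) = (-7 + 48)*(-28) = 41*(-28) = -1148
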